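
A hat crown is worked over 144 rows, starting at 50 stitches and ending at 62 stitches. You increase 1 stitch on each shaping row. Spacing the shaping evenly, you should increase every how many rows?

Increase every 12th row.

Stitches to add: |62 − 50| = 12.
Shaping rows needed: 12 / 1 = 12.
144 rows / 12 = every 12 rows.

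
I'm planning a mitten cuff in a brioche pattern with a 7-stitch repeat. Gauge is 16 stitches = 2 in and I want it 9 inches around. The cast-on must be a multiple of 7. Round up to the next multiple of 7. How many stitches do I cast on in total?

77 stitches.

16 / 2 = 8 sts per inch.
9 × 8 = 72.00 sts.
Next multiple of 7: 77.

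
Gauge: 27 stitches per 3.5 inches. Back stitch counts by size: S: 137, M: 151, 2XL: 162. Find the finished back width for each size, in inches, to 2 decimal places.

S 17.76 inches; M 19.57 inches; 2XL 21.00 inches.

27/3.5 = 7.714 sts per in.
S: 137 / 7.714 = 17.759 → 17.76 in.
M: 151 / 7.714 = 19.574 → 19.57 in.
2XL: 162 / 7.714 = 21.000 → 21.00 in.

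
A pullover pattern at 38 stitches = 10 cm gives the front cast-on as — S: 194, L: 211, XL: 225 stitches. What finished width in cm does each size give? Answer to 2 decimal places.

S 51.05 cm; L 55.53 cm; XL 59.21 cm.

38/10 = 3.8 sts per cm.
S: 194 / 3.8 = 51.053 → 51.05 cm.
L: 211 / 3.8 = 55.526 → 55.53 cm.
XL: 225 / 3.8 = 59.211 → 59.21 cm.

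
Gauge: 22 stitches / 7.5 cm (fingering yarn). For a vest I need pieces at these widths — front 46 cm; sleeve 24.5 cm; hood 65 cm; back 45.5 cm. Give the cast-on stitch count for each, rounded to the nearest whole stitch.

front 135; sleeve 72; hood 191; back 133.

Rate = 22/7.5 = 2.933 sts per cm.
front: 46 × 2.933 = 134.93 → 135.
sleeve: 24.5 × 2.933 = 71.87 → 72.
hood: 65 × 2.933 = 190.67 → 191.
back: 45.5 × 2.933 = 133.47 → 133.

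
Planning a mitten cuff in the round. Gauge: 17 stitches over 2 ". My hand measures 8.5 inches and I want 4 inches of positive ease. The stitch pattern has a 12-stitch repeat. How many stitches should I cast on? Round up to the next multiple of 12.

Finished = 8.5 + 4 = 12.5 inches.
17 / 2 = 8.5 sts/in.
12.5 × 8.5 = 106.25 sts.
Next multiple of 12: 108.

CO 108 sts.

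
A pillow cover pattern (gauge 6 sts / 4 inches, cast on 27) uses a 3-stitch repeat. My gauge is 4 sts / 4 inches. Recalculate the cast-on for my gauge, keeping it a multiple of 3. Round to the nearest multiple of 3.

18 stitches.

27 × 4 / 6 = 18.00.
Nearest multiple of 3: 18.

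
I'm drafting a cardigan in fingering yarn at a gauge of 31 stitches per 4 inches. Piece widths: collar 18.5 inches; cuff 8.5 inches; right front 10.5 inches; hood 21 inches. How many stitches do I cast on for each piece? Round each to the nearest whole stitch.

Rate = 31/4 = 7.75 sts per in.
collar: 18.5 × 7.75 = 143.38 → 143.
cuff: 8.5 × 7.75 = 65.88 → 66.
right front: 10.5 × 7.75 = 81.38 → 81.
hood: 21 × 7.75 = 162.75 → 163.

collar 143; cuff 66; right front 81; hood 163.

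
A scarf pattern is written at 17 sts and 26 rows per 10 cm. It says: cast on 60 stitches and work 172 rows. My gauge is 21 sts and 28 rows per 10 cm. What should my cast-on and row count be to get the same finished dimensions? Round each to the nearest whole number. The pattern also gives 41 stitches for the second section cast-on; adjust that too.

Stitches: 60 × 21/17 = 74.12 → 74.
Rows: 172 × 28/26 = 185.23 → 185.
second section cast-on: 41 × 21/17 = 50.65 → 51.

Cast on 74 stitches; work 185 rows; second section cast-on 51 stitches.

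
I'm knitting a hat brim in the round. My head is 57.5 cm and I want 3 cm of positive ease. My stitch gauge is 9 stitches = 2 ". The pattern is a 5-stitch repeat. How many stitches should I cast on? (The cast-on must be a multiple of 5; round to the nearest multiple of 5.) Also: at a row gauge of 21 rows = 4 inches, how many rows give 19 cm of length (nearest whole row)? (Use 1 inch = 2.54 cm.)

Cast on 105 stitches; work 39 rows.

Finished = 57.5 + 3 = 60.5 cm.
60.5 cm × 1/2.54 = 23.82 inches.
9/2 = 4.5 sts per in; 23.82 × 4.5 = 107.19 sts.
Nearest multiple of 5 → 105.
19 cm = 7.48 inches; × 5.25 = 39.27 → 39 rows.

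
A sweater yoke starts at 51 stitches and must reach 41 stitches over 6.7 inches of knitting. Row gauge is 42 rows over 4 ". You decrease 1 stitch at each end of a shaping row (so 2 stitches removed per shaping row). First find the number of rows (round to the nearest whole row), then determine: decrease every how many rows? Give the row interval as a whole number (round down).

Decrease every 14th row.

Rows = 6.7 × 10.5 = 70.4 → 70 rows.
Stitches to remove: 10 → 5 shaping rows (at 2 st each).
70 / 5 = 14.00 → every 14 rows.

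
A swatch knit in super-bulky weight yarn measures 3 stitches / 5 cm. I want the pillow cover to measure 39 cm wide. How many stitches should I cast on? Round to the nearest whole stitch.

3 stitches / 5 cm = 0.6 stitches per cm.
39 × 0.6 = 23.40 stitches.
Round to nearest → 23.

23 stitches.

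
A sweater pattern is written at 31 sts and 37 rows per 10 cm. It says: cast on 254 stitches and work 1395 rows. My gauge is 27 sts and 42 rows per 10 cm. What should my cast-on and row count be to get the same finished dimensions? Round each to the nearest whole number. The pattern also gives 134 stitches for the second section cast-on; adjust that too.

Cast on 221 stitches; work 1584 rows; second section cast-on 117 stitches.

Stitches: 254 × 27/31 = 221.23 → 221.
Rows: 1395 × 42/37 = 1583.51 → 1584.
second section cast-on: 134 × 27/31 = 116.71 → 117.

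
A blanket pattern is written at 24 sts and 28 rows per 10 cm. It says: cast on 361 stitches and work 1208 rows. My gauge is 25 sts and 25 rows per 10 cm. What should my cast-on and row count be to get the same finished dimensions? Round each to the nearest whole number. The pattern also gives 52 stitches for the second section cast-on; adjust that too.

Stitches: 361 × 25/24 = 376.04 → 376.
Rows: 1208 × 25/28 = 1078.57 → 1079.
second section cast-on: 52 × 25/24 = 54.17 → 54.

Cast on 376 stitches; work 1079 rows; second section cast-on 54 stitches.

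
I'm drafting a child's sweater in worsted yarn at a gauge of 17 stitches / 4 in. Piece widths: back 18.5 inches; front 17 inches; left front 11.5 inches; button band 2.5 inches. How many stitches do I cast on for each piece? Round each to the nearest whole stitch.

back 79; front 72; left front 49; button band 11.

Rate = 17/4 = 4.25 sts per in.
back: 18.5 × 4.25 = 78.62 → 79.
front: 17 × 4.25 = 72.25 → 72.
left front: 11.5 × 4.25 = 48.88 → 49.
button band: 2.5 × 4.25 = 10.62 → 11.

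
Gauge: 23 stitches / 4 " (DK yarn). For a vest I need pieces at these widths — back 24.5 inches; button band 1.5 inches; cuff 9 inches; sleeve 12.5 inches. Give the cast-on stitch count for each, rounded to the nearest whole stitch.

Rate = 23/4 = 5.75 sts per in.
back: 24.5 × 5.75 = 140.88 → 141.
button band: 1.5 × 5.75 = 8.62 → 9.
cuff: 9 × 5.75 = 51.75 → 52.
sleeve: 12.5 × 5.75 = 71.88 → 72.

back 141; button band 9; cuff 52; sleeve 72.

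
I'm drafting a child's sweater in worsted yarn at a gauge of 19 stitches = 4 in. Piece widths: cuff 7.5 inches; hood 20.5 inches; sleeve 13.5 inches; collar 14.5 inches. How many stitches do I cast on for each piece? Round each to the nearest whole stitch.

Rate = 19/4 = 4.75 sts per in.
cuff: 7.5 × 4.75 = 35.62 → 36.
hood: 20.5 × 4.75 = 97.38 → 97.
sleeve: 13.5 × 4.75 = 64.12 → 64.
collar: 14.5 × 4.75 = 68.88 → 69.

cuff 36; hood 97; sleeve 64; collar 69.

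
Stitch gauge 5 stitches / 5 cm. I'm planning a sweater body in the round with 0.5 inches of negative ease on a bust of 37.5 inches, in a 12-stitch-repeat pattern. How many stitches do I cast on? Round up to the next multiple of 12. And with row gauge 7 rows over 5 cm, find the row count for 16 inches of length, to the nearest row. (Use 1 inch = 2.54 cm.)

Cast on 96 stitches; work 57 rows.

Finished = 37.5 − 0.5 = 37 inches.
37 inches × 2.54 = 93.98 cm.
5/5 = 1 sts per cm; 93.98 × 1 = 93.98 sts.
Next multiple of 12 → 96.
16 inches = 40.64 cm; × 1.4 = 56.90 → 57 rows.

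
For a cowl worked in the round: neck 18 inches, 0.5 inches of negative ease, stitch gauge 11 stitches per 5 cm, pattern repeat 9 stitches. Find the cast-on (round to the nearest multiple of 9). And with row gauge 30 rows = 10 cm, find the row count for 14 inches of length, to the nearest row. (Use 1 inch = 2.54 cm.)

Finished = 18 − 0.5 = 17.5 inches.
17.5 inches × 2.54 = 44.45 cm.
11/5 = 2.2 sts per cm; 44.45 × 2.2 = 97.79 sts.
Nearest multiple of 9 → 99.
14 inches = 35.56 cm; × 3 = 106.68 → 107 rows.

Cast on 99 stitches; work 107 rows.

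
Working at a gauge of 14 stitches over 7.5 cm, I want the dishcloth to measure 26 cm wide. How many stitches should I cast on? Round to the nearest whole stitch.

49 stitches.

14 stitches / 7.5 cm = 1.867 stitches per cm.
26 × 1.867 = 48.53 stitches.
Round to nearest → 49.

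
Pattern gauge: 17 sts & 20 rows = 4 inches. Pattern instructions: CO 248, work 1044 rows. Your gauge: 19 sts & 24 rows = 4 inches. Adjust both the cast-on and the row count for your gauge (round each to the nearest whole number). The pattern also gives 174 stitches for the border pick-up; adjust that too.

Cast on 277 stitches; work 1253 rows; border pick-up 194 stitches.

Stitches: 248 × 19/17 = 277.18 → 277.
Rows: 1044 × 24/20 = 1252.80 → 1253.
border pick-up: 174 × 19/17 = 194.47 → 194.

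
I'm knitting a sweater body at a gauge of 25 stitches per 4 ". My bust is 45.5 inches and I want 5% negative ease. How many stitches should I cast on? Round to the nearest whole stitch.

CO 270 sts.

Finished = 45.5 × 0.95 = 43.23 in.
25 / 4 = 6.25 sts per inch.
43.23 × 6.25 = 270.16 sts.
→ 270 sts.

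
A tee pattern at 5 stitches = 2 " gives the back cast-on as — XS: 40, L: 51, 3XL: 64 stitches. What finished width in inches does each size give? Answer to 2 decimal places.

XS 16.00 inches; L 20.40 inches; 3XL 25.60 inches.

5/2 = 2.5 sts per in.
XS: 40 / 2.5 = 16.000 → 16.00 in.
L: 51 / 2.5 = 20.400 → 20.40 in.
3XL: 64 / 2.5 = 25.600 → 25.60 in.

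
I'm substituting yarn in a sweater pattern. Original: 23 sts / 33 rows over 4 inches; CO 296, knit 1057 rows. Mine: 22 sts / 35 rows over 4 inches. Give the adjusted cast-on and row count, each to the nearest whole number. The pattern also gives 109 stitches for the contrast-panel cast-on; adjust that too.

Cast on 283 stitches; work 1121 rows; contrast-panel cast-on 104 stitches.

Stitches: 296 × 22/23 = 283.13 → 283.
Rows: 1057 × 35/33 = 1121.06 → 1121.
contrast-panel cast-on: 109 × 22/23 = 104.26 → 104.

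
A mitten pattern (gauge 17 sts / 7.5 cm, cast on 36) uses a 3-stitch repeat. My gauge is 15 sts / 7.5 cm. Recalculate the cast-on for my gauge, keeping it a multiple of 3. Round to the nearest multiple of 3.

Cast on 33 stitches.

36 × 15 / 17 = 31.76.
Nearest multiple of 3: 33.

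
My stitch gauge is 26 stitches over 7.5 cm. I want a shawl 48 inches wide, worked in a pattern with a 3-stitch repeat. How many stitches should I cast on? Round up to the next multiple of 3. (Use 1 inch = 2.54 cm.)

CO 423 sts.

48 in = 48 × 2.54 = 121.92 cm.
26 / 7.5 = 3.467 sts/cm.
121.92 × 3.467 = 422.66 sts.
→ 423.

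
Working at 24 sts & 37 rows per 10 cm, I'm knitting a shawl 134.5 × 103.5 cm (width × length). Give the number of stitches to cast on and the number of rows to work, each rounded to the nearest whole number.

Stitch gauge = 24/10 = 2.4 sts/cm; 134.5 × 2.4 = 322.80 → 323 sts.
Row gauge = 37/10 = 3.7 rows/cm; 103.5 × 3.7 = 382.95 → 383 rows.

Cast on 323 stitches and work 383 rows.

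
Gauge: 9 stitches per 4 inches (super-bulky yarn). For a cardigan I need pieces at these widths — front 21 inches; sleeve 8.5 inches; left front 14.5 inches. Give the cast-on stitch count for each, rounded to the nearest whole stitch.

front 47; sleeve 19; left front 33.

Rate = 9/4 = 2.25 sts per in.
front: 21 × 2.25 = 47.25 → 47.
sleeve: 8.5 × 2.25 = 19.12 → 19.
left front: 14.5 × 2.25 = 32.62 → 33.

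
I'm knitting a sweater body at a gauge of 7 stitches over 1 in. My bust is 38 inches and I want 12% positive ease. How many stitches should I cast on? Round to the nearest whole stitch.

298 stitches.

Finished = 38 × 1.12 = 42.56 in.
7 / 1 = 7 sts per inch.
42.56 × 7 = 297.92 sts.
→ 298 sts.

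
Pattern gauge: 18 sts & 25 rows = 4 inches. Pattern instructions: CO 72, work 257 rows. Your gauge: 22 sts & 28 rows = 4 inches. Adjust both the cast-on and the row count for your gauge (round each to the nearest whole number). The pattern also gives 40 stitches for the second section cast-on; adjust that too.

Stitches: 72 × 22/18 = 88.00 → 88.
Rows: 257 × 28/25 = 287.84 → 288.
second section cast-on: 40 × 22/18 = 48.89 → 49.

Cast on 88 stitches; work 288 rows; second section cast-on 49 stitches.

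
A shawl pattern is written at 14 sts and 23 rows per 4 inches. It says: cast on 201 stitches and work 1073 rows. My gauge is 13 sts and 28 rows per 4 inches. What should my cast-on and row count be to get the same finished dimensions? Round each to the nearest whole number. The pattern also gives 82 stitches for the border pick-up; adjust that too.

Cast on 187 stitches; work 1306 rows; border pick-up 76 stitches.

Stitches: 201 × 13/14 = 186.64 → 187.
Rows: 1073 × 28/23 = 1306.26 → 1306.
border pick-up: 82 × 13/14 = 76.14 → 76.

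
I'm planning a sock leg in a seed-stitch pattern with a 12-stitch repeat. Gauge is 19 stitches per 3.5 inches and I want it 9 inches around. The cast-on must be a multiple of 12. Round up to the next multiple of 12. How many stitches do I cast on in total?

19 / 3.5 = 5.429 sts per inch.
9 × 5.429 = 48.86 sts.
Next multiple of 12: 60.

60 stitches.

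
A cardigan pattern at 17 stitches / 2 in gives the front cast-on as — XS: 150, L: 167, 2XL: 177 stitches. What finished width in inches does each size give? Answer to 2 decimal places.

XS 17.65 inches; L 19.65 inches; 2XL 20.82 inches.

17/2 = 8.5 sts per in.
XS: 150 / 8.5 = 17.647 → 17.65 in.
L: 167 / 8.5 = 19.647 → 19.65 in.
2XL: 177 / 8.5 = 20.824 → 20.82 in.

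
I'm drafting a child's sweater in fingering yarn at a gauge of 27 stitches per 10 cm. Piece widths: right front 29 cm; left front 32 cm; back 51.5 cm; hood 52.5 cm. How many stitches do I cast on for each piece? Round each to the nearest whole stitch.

right front 78; left front 86; back 139; hood 142.

Rate = 27/10 = 2.7 sts per cm.
right front: 29 × 2.7 = 78.30 → 78.
left front: 32 × 2.7 = 86.40 → 86.
back: 51.5 × 2.7 = 139.05 → 139.
hood: 52.5 × 2.7 = 141.75 → 142.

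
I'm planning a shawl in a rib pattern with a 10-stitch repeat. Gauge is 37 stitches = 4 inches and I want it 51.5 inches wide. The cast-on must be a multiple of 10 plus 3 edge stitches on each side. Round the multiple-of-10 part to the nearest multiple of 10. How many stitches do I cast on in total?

37 / 4 = 9.25 sts per inch.
51.5 × 9.25 = 476.38 sts.
Less 6 edge sts → 470.38 for the repeat.
Nearest multiple of 10: 470.
Add back 6 edge sts → 476.

Cast on 476 stitches.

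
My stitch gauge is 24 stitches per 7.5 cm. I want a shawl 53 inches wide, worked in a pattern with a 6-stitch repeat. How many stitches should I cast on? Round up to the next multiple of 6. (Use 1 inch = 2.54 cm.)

CO 432 sts.

53 in = 53 × 2.54 = 134.62 cm.
24 / 7.5 = 3.2 sts/cm.
134.62 × 3.2 = 430.78 sts.
→ 432.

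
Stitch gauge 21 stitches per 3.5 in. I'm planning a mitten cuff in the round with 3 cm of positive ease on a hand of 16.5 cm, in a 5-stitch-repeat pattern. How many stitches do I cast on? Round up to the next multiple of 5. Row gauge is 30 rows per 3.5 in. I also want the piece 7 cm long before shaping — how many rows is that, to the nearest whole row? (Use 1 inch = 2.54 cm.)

Finished = 16.5 + 3 = 19.5 cm.
19.5 cm × 1/2.54 = 7.68 inches.
21/3.5 = 6 sts per in; 7.68 × 6 = 46.06 sts.
Next multiple of 5 → 50.
7 cm = 2.76 inches; × 8.571 = 23.62 → 24 rows.

Cast on 50 stitches; work 24 rows.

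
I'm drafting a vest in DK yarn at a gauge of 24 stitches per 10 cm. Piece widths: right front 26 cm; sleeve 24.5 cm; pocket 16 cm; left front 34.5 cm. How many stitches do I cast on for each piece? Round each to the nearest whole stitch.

Rate = 24/10 = 2.4 sts per cm.
right front: 26 × 2.4 = 62.40 → 62.
sleeve: 24.5 × 2.4 = 58.80 → 59.
pocket: 16 × 2.4 = 38.40 → 38.
left front: 34.5 × 2.4 = 82.80 → 83.

right front 62; sleeve 59; pocket 38; left front 83.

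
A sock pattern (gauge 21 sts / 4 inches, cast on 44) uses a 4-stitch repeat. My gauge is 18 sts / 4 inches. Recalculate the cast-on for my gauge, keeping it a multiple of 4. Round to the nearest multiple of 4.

CO 36 sts.

44 × 18 / 21 = 37.71.
Nearest multiple of 4: 36.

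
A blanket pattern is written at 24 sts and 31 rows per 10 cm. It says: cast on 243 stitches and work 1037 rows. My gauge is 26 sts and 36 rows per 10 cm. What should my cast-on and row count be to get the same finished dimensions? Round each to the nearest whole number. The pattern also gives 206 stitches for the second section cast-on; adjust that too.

Stitches: 243 × 26/24 = 263.25 → 263.
Rows: 1037 × 36/31 = 1204.26 → 1204.
second section cast-on: 206 × 26/24 = 223.17 → 223.

Cast on 263 stitches; work 1204 rows; second section cast-on 223 stitches.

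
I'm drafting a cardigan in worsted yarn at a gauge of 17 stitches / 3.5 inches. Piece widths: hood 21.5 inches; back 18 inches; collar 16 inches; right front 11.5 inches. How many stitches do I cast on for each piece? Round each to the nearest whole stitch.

hood 104; back 87; collar 78; right front 56.

Rate = 17/3.5 = 4.857 sts per in.
hood: 21.5 × 4.857 = 104.43 → 104.
back: 18 × 4.857 = 87.43 → 87.
collar: 16 × 4.857 = 77.71 → 78.
right front: 11.5 × 4.857 = 55.86 → 56.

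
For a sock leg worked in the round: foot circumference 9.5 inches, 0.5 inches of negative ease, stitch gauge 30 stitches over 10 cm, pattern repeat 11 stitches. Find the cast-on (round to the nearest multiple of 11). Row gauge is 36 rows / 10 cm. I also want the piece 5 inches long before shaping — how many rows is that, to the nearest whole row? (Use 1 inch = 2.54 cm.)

Cast on 66 stitches; work 46 rows.

Finished = 9.5 − 0.5 = 9 inches.
9 inches × 2.54 = 22.86 cm.
30/10 = 3 sts per cm; 22.86 × 3 = 68.58 sts.
Nearest multiple of 11 → 66.
5 inches = 12.70 cm; × 3.6 = 45.72 → 46 rows.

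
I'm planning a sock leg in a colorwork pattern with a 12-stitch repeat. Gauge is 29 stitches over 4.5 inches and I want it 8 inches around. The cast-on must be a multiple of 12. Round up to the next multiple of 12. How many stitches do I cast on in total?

29 / 4.5 = 6.444 sts per inch.
8 × 6.444 = 51.56 sts.
Next multiple of 12: 60.

60 stitches.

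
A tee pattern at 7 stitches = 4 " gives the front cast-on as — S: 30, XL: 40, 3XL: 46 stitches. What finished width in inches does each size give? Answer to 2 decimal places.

7/4 = 1.75 sts per in.
S: 30 / 1.75 = 17.143 → 17.14 in.
XL: 40 / 1.75 = 22.857 → 22.86 in.
3XL: 46 / 1.75 = 26.286 → 26.29 in.

S 17.14 inches; XL 22.86 inches; 3XL 26.29 inches.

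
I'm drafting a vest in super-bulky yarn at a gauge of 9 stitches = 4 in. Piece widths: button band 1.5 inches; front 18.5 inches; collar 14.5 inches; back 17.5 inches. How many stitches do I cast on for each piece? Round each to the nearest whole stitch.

Rate = 9/4 = 2.25 sts per in.
button band: 1.5 × 2.25 = 3.38 → 3.
front: 18.5 × 2.25 = 41.62 → 42.
collar: 14.5 × 2.25 = 32.62 → 33.
back: 17.5 × 2.25 = 39.38 → 39.

button band 3; front 42; collar 33; back 39.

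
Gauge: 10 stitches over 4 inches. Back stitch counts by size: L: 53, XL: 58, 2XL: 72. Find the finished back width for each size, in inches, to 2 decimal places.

10/4 = 2.5 sts per in.
L: 53 / 2.5 = 21.200 → 21.20 in.
XL: 58 / 2.5 = 23.200 → 23.20 in.
2XL: 72 / 2.5 = 28.800 → 28.80 in.

L 21.20 inches; XL 23.20 inches; 2XL 28.80 inches.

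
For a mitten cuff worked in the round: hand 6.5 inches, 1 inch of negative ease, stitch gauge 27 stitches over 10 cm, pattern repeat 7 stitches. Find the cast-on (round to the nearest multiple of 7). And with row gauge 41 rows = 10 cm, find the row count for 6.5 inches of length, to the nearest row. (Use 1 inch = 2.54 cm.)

Cast on 35 stitches; work 68 rows.

Finished = 6.5 − 1 = 5.5 inches.
5.5 inches × 2.54 = 13.97 cm.
27/10 = 2.7 sts per cm; 13.97 × 2.7 = 37.72 sts.
Nearest multiple of 7 → 35.
6.5 inches = 16.51 cm; × 4.1 = 67.69 → 68 rows.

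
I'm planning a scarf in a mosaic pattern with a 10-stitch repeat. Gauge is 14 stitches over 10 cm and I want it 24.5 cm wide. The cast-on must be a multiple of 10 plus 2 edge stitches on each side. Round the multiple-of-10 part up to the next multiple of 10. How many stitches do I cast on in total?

44 stitches.

14 / 10 = 1.4 sts per cm.
24.5 × 1.4 = 34.30 sts.
Less 4 edge sts → 30.30 for the repeat.
Next multiple of 10: 40.
Add back 4 edge sts → 44.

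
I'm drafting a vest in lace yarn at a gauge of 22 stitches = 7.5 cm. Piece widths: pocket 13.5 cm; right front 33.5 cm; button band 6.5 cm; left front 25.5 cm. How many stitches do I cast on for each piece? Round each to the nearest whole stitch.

pocket 40; right front 98; button band 19; left front 75.

Rate = 22/7.5 = 2.933 sts per cm.
pocket: 13.5 × 2.933 = 39.60 → 40.
right front: 33.5 × 2.933 = 98.27 → 98.
button band: 6.5 × 2.933 = 19.07 → 19.
left front: 25.5 × 2.933 = 74.80 → 75.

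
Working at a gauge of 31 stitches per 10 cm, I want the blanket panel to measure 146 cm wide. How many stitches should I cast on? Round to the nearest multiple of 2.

CO 452 sts.

31 stitches / 10 cm = 3.1 stitches per cm.
146 × 3.1 = 452.60 stitches.
Round to nearest multiple of 2 → 452.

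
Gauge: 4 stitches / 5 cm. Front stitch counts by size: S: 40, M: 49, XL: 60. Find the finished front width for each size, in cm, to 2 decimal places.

4/5 = 0.8 sts per cm.
S: 40 / 0.8 = 50.000 → 50.00 cm.
M: 49 / 0.8 = 61.250 → 61.25 cm.
XL: 60 / 0.8 = 75.000 → 75.00 cm.

S 50.00 cm; M 61.25 cm; XL 75.00 cm.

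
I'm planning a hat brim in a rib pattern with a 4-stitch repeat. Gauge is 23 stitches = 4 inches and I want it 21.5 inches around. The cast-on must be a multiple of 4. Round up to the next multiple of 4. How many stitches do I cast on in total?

23 / 4 = 5.75 sts per inch.
21.5 × 5.75 = 123.62 sts.
Next multiple of 4: 124.

124 stitches.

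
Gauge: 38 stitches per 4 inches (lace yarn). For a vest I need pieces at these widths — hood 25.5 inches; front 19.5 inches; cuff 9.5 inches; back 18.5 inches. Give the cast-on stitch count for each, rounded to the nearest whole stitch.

Rate = 38/4 = 9.5 sts per in.
hood: 25.5 × 9.5 = 242.25 → 242.
front: 19.5 × 9.5 = 185.25 → 185.
cuff: 9.5 × 9.5 = 90.25 → 90.
back: 18.5 × 9.5 = 175.75 → 176.

hood 242; front 185; cuff 90; back 176.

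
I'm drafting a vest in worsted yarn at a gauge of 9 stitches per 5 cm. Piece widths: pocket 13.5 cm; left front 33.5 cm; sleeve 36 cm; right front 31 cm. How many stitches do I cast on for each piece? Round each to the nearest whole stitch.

Rate = 9/5 = 1.8 sts per cm.
pocket: 13.5 × 1.8 = 24.30 → 24.
left front: 33.5 × 1.8 = 60.30 → 60.
sleeve: 36 × 1.8 = 64.80 → 65.
right front: 31 × 1.8 = 55.80 → 56.

pocket 24; left front 60; sleeve 65; right front 56.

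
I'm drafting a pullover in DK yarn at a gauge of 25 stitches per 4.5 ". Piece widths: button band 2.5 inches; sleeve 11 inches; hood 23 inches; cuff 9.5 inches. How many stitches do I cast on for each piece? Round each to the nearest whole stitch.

button band 14; sleeve 61; hood 128; cuff 53.

Rate = 25/4.5 = 5.556 sts per in.
button band: 2.5 × 5.556 = 13.89 → 14.
sleeve: 11 × 5.556 = 61.11 → 61.
hood: 23 × 5.556 = 127.78 → 128.
cuff: 9.5 × 5.556 = 52.78 → 53.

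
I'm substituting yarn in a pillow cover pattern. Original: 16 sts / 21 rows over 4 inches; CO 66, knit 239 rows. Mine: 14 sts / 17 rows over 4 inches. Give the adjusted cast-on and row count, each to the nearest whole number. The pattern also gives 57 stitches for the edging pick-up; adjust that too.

Stitches: 66 × 14/16 = 57.75 → 58.
Rows: 239 × 17/21 = 193.48 → 193.
edging pick-up: 57 × 14/16 = 49.88 → 50.

Cast on 58 stitches; work 193 rows; edging pick-up 50 stitches.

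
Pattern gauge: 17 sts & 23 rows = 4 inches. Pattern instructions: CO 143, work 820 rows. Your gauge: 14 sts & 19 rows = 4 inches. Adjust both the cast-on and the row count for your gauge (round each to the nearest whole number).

Cast on 118 stitches; work 677 rows.

Stitches: 143 × 14/17 = 117.76 → 118.
Rows: 820 × 19/23 = 677.39 → 677.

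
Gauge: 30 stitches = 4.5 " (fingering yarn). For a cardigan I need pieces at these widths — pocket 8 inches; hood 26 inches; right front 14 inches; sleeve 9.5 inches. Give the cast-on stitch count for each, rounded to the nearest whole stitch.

pocket 53; hood 173; right front 93; sleeve 63.

Rate = 30/4.5 = 6.667 sts per in.
pocket: 8 × 6.667 = 53.33 → 53.
hood: 26 × 6.667 = 173.33 → 173.
right front: 14 × 6.667 = 93.33 → 93.
sleeve: 9.5 × 6.667 = 63.33 → 63.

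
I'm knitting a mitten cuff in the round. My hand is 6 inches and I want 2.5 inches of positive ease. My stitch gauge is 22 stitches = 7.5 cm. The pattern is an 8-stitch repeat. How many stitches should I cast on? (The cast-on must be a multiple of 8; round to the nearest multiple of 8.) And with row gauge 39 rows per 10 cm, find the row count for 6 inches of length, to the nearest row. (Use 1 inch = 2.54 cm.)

Cast on 64 stitches; work 59 rows.

Finished = 6 + 2.5 = 8.5 inches.
8.5 inches × 2.54 = 21.59 cm.
22/7.5 = 2.933 sts per cm; 21.59 × 2.933 = 63.33 sts.
Nearest multiple of 8 → 64.
6 inches = 15.24 cm; × 3.9 = 59.44 → 59 rows.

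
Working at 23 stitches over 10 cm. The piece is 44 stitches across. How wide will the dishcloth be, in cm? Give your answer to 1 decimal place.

19.1 cm.

23 stitches / 10 cm = 2.3 stitches per cm.
44 / 2.3 = 19.13 cm.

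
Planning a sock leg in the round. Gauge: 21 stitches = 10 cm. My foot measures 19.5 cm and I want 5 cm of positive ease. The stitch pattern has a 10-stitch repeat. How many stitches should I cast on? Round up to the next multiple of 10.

Finished = 19.5 + 5 = 24.5 cm.
21 / 10 = 2.1 sts/cm.
24.5 × 2.1 = 51.45 sts.
Next multiple of 10: 60.

Cast on 60 stitches.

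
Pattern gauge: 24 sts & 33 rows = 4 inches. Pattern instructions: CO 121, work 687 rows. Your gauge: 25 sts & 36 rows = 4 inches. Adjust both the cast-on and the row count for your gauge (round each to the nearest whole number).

Stitches: 121 × 25/24 = 126.04 → 126.
Rows: 687 × 36/33 = 749.45 → 749.

Cast on 126 stitches; work 749 rows.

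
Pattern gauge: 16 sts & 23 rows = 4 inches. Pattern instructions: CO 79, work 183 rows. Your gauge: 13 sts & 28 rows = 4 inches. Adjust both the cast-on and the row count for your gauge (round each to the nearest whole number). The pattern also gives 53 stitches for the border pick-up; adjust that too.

Cast on 64 stitches; work 223 rows; border pick-up 43 stitches.

Stitches: 79 × 13/16 = 64.19 → 64.
Rows: 183 × 28/23 = 222.78 → 223.
border pick-up: 53 × 13/16 = 43.06 → 43.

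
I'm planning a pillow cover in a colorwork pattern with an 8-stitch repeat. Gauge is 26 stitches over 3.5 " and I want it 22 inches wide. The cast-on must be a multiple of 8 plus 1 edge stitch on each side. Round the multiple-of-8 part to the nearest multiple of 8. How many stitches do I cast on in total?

26 / 3.5 = 7.429 sts per inch.
22 × 7.429 = 163.43 sts.
Less 2 edge sts → 161.43 for the repeat.
Nearest multiple of 8: 160.
Add back 2 edge sts → 162.

CO 162 sts.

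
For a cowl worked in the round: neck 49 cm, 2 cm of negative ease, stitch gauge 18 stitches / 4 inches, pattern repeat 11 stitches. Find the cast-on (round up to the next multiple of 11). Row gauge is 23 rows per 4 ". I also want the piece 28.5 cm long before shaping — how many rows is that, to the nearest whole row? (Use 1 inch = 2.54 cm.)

Finished = 49 − 2 = 47 cm.
47 cm × 1/2.54 = 18.50 inches.
18/4 = 4.5 sts per in; 18.50 × 4.5 = 83.27 sts.
Next multiple of 11 → 88.
28.5 cm = 11.22 inches; × 5.75 = 64.52 → 65 rows.

Cast on 88 stitches; work 65 rows.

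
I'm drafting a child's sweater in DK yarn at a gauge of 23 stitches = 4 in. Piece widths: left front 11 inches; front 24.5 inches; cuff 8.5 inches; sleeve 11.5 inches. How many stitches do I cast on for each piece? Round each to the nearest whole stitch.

left front 63; front 141; cuff 49; sleeve 66.

Rate = 23/4 = 5.75 sts per in.
left front: 11 × 5.75 = 63.25 → 63.
front: 24.5 × 5.75 = 140.88 → 141.
cuff: 8.5 × 5.75 = 48.88 → 49.
sleeve: 11.5 × 5.75 = 66.12 → 66.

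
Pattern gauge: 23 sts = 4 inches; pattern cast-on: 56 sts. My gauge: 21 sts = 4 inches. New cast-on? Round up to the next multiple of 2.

Scale factor = 21 / 23 = 0.913.
56 × 21 / 23 = 51.13 sts.
→ 52 sts.

52 stitches.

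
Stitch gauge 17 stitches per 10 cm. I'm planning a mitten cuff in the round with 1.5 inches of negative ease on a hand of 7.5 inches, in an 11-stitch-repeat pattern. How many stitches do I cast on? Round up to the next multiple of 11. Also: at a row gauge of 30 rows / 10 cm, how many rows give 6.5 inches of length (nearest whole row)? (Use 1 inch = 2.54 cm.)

Cast on 33 stitches; work 50 rows.

Finished = 7.5 − 1.5 = 6 inches.
6 inches × 2.54 = 15.24 cm.
17/10 = 1.7 sts per cm; 15.24 × 1.7 = 25.91 sts.
Next multiple of 11 → 33.
6.5 inches = 16.51 cm; × 3 = 49.53 → 50 rows.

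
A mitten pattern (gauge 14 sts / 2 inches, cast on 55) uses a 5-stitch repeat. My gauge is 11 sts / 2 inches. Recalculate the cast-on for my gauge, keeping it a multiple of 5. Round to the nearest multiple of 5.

Cast on 45 stitches.

55 × 11 / 14 = 43.21.
Nearest multiple of 5: 45.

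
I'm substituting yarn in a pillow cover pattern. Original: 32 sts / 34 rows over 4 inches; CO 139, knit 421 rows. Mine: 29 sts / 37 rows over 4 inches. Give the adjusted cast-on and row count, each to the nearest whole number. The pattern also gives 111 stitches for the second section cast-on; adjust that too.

Cast on 126 stitches; work 458 rows; second section cast-on 101 stitches.

Stitches: 139 × 29/32 = 125.97 → 126.
Rows: 421 × 37/34 = 458.15 → 458.
second section cast-on: 111 × 29/32 = 100.59 → 101.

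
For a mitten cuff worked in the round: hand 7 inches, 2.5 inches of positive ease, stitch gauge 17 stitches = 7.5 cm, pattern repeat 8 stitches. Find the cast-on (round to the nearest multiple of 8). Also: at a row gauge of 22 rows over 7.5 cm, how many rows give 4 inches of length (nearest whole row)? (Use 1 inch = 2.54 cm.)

Cast on 56 stitches; work 30 rows.

Finished = 7 + 2.5 = 9.5 inches.
9.5 inches × 2.54 = 24.13 cm.
17/7.5 = 2.267 sts per cm; 24.13 × 2.267 = 54.69 sts.
Nearest multiple of 8 → 56.
4 inches = 10.16 cm; × 2.933 = 29.80 → 30 rows.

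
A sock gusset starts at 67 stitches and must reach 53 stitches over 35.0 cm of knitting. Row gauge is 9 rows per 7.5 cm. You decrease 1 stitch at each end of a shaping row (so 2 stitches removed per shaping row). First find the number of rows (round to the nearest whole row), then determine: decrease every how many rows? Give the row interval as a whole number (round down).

Decrease every 6th row.

Rows = 35.0 × 1.2 = 42.0 → 42 rows.
Stitches to remove: 14 → 7 shaping rows (at 2 st each).
42 / 7 = 6.00 → every 6 rows.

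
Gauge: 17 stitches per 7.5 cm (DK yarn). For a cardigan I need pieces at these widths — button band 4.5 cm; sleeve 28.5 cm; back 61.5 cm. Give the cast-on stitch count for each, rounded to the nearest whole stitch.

Rate = 17/7.5 = 2.267 sts per cm.
button band: 4.5 × 2.267 = 10.20 → 10.
sleeve: 28.5 × 2.267 = 64.60 → 65.
back: 61.5 × 2.267 = 139.40 → 139.

button band 10; sleeve 65; back 139.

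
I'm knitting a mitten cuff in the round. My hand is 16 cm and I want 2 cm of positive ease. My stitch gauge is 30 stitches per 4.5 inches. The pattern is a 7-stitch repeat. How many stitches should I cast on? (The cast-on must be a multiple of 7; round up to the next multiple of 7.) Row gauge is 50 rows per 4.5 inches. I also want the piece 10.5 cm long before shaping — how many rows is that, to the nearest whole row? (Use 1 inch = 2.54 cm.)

Cast on 49 stitches; work 46 rows.

Finished = 16 + 2 = 18 cm.
18 cm × 1/2.54 = 7.09 inches.
30/4.5 = 6.667 sts per in; 7.09 × 6.667 = 47.24 sts.
Next multiple of 7 → 49.
10.5 cm = 4.13 inches; × 11.111 = 45.93 → 46 rows.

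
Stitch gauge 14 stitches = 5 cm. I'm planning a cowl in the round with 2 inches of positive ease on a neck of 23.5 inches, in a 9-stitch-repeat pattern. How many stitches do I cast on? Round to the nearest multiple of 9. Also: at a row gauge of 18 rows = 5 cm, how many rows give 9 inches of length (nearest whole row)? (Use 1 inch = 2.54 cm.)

Finished = 23.5 + 2 = 25.5 inches.
25.5 inches × 2.54 = 64.77 cm.
14/5 = 2.8 sts per cm; 64.77 × 2.8 = 181.36 sts.
Nearest multiple of 9 → 180.
9 inches = 22.86 cm; × 3.6 = 82.30 → 82 rows.

Cast on 180 stitches; work 82 rows.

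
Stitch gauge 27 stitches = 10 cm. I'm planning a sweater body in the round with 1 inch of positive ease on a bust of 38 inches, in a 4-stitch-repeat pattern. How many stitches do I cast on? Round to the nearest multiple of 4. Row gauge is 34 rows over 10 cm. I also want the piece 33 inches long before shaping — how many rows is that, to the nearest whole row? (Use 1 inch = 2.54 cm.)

Finished = 38 + 1 = 39 inches.
39 inches × 2.54 = 99.06 cm.
27/10 = 2.7 sts per cm; 99.06 × 2.7 = 267.46 sts.
Nearest multiple of 4 → 268.
33 inches = 83.82 cm; × 3.4 = 284.99 → 285 rows.

Cast on 268 stitches; work 285 rows.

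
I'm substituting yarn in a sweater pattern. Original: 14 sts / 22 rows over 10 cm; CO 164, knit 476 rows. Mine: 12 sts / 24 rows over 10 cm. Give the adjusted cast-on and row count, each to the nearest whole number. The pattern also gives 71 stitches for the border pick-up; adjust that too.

Cast on 141 stitches; work 519 rows; border pick-up 61 stitches.

Stitches: 164 × 12/14 = 140.57 → 141.
Rows: 476 × 24/22 = 519.27 → 519.
border pick-up: 71 × 12/14 = 60.86 → 61.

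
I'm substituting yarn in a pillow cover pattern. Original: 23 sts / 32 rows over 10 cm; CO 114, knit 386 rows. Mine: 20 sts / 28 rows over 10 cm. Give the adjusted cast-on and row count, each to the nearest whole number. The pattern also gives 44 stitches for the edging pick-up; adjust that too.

Stitches: 114 × 20/23 = 99.13 → 99.
Rows: 386 × 28/32 = 337.75 → 338.
edging pick-up: 44 × 20/23 = 38.26 → 38.

Cast on 99 stitches; work 338 rows; edging pick-up 38 stitches.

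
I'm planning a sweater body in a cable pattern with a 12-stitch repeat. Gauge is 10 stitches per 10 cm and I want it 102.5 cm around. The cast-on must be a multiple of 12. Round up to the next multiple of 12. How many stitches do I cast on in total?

Cast on 108 stitches.

10 / 10 = 1 sts per cm.
102.5 × 1 = 102.50 sts.
Next multiple of 12: 108.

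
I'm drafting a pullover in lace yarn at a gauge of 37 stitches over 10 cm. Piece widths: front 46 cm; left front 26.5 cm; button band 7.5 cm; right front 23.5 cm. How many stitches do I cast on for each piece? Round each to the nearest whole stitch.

front 170; left front 98; button band 28; right front 87.

Rate = 37/10 = 3.7 sts per cm.
front: 46 × 3.7 = 170.20 → 170.
left front: 26.5 × 3.7 = 98.05 → 98.
button band: 7.5 × 3.7 = 27.75 → 28.
right front: 23.5 × 3.7 = 86.95 → 87.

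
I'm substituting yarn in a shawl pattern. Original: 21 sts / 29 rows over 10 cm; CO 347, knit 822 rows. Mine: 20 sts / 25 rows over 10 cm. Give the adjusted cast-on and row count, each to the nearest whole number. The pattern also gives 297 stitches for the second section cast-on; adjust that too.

Stitches: 347 × 20/21 = 330.48 → 330.
Rows: 822 × 25/29 = 708.62 → 709.
second section cast-on: 297 × 20/21 = 282.86 → 283.

Cast on 330 stitches; work 709 rows; second section cast-on 283 stitches.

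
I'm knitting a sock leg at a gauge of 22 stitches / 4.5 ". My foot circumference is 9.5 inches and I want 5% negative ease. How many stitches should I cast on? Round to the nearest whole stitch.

Finished = 9.5 × 0.95 = 9.03 in.
22 / 4.5 = 4.889 sts per inch.
9.03 × 4.889 = 44.12 sts.
→ 44 sts.

44 stitches.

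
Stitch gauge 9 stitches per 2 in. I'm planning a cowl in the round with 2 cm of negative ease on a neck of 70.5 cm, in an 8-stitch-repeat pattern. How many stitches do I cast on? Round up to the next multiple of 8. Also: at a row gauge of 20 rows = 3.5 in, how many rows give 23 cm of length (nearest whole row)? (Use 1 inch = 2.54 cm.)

Finished = 70.5 − 2 = 68.5 cm.
68.5 cm × 1/2.54 = 26.97 inches.
9/2 = 4.5 sts per in; 26.97 × 4.5 = 121.36 sts.
Next multiple of 8 → 128.
23 cm = 9.06 inches; × 5.714 = 51.74 → 52 rows.

Cast on 128 stitches; work 52 rows.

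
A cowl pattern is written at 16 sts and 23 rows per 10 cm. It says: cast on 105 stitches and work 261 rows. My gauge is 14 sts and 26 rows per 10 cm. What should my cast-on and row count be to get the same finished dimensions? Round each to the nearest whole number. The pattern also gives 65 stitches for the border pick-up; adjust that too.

Cast on 92 stitches; work 295 rows; border pick-up 57 stitches.

Stitches: 105 × 14/16 = 91.88 → 92.
Rows: 261 × 26/23 = 295.04 → 295.
border pick-up: 65 × 14/16 = 56.88 → 57.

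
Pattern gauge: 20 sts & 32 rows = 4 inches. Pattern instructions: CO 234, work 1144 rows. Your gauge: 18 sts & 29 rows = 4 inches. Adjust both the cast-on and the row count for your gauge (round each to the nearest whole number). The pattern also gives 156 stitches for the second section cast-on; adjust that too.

Cast on 211 stitches; work 1037 rows; second section cast-on 140 stitches.

Stitches: 234 × 18/20 = 210.60 → 211.
Rows: 1144 × 29/32 = 1036.75 → 1037.
second section cast-on: 156 × 18/20 = 140.40 → 140.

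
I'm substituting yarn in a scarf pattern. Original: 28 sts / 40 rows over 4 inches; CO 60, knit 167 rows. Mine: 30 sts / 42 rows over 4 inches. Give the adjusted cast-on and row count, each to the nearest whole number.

Stitches: 60 × 30/28 = 64.29 → 64.
Rows: 167 × 42/40 = 175.35 → 175.

Cast on 64 stitches; work 175 rows.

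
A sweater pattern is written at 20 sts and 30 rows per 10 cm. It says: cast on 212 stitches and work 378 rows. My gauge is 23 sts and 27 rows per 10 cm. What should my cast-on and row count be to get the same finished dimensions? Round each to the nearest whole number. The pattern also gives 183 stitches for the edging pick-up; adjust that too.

Stitches: 212 × 23/20 = 243.80 → 244.
Rows: 378 × 27/30 = 340.20 → 340.
edging pick-up: 183 × 23/20 = 210.45 → 210.

Cast on 244 stitches; work 340 rows; edging pick-up 210 stitches.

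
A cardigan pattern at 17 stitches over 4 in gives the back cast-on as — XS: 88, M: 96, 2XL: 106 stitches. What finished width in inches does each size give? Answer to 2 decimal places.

XS 20.71 inches; M 22.59 inches; 2XL 24.94 inches.

17/4 = 4.25 sts per in.
XS: 88 / 4.25 = 20.706 → 20.71 in.
M: 96 / 4.25 = 22.588 → 22.59 in.
2XL: 106 / 4.25 = 24.941 → 24.94 in.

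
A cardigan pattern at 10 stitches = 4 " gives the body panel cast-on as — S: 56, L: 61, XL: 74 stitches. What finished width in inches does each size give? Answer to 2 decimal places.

10/4 = 2.5 sts per in.
S: 56 / 2.5 = 22.400 → 22.40 in.
L: 61 / 2.5 = 24.400 → 24.40 in.
XL: 74 / 2.5 = 29.600 → 29.60 in.

S 22.40 inches; L 24.40 inches; XL 29.60 inches.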